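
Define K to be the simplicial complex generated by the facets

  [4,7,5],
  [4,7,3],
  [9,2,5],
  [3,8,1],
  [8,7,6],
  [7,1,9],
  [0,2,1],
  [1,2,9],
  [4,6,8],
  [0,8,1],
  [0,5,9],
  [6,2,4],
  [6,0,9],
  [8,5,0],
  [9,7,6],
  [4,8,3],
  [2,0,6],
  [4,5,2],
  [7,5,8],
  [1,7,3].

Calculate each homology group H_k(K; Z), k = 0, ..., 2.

H_0 ≅ Z,  H_1 ≅ Z ⊕ Z_2,  H_2 = 0.

Take the total order 0 < 1 < 2 < 3 < 4 < 5 < 6 < 7 < 8 < 9 on the vertex set. Then K (dimension 2) consists of the simplices:

  0-simplices (10): [0], [1], [2], [3], [4], [5], [6], [7], [8], [9]
  1-simplices (30): (30 of them)
  2-simplices (20): (20 of them)

Hence C_0 ≅ Z^10, C_1 ≅ Z^30, C_2 ≅ Z^20.

∂_1: C_1 → C_0 is given by ∂[p,q] = [q] − [p]. For instance
  ∂[0,1] = [1] − [0].
The 10×30 boundary matrix has rank 9 and Smith normal form diag(1,1,1,1,1,1,1,1,1).

Boundary ∂_2: C_2 → C_1 acts by ∂[p,q,r] = [q,r] − [p,r] + [p,q]. For instance
  ∂[2,4,5] = [4,5] − [2,5] + [2,4],
  ∂[0,1,8] = [1,8] − [0,8] + [0,1].
The 30×20 boundary matrix has rank 20 and Smith normal form diag(1,1,1,1,1,1,1,1,1,1,1,1,1,1,1,1,1,1,1,2).

Reading off H_k = ker ∂_k / im ∂_{k+1}:

  H_0: rank C_0 − rank ∂_1 = 10 − 9 = 1, and the invariant factors of ∂_1 are all 1, so H_0 ≅ Z.
  H_1: rank ker ∂_1 − rank ∂_2 = (30 − 9) − 20 = 1, and ∂_2 has invariant factor 2 > 1, so H_1 ≅ Z ⊕ Z_2.
  H_2: rank ker ∂_2 − rank ∂_3 = (20 − 20) − 0 = 0, and there is no ∂_3, so H_2 ≅ 0.

As a check, the Euler characteristic is 10 − 30 + 20 = 0, which agrees with 1 − 1 + 0 = 0.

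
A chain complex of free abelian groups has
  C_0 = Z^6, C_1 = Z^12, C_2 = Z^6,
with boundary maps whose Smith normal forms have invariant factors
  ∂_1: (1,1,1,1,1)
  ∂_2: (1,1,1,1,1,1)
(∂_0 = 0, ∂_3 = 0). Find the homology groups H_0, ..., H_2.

H_0: b_0 = 6 − 0 − 5 = 1; torsion from ∂_1 factors > 1: none. So H_0 ≅ Z.
H_1: b_1 = 12 − 5 − 6 = 1; torsion from ∂_2 factors > 1: none. So H_1 ≅ Z.
H_2: b_2 = 6 − 6 − 0 = 0; torsion from ∂_3 factors > 1: none. So H_2 ≅ 0.

H_0 ≅ Z,  H_1 ≅ Z,  H_2 = 0.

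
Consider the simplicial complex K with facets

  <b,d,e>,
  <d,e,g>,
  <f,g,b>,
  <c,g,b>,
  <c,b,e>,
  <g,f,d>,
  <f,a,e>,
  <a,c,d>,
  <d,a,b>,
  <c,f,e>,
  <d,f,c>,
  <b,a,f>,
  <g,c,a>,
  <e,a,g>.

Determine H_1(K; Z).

H_1 ≅ Z^2.

We work with the vertex ordering a < b < c < d < e < f < g. The simplices of K, each written with vertices in increasing order, are:

  0-simplices (7): a, b, c, d, e, f, g
  1-simplices (21): ab, ac, ad, ae, af, ag, bc, bd, be, bf, bg, cd, ce, cf, cg, de, df, dg, ef, eg, fg
  2-simplices (14): abd, abf, acd, acg, aef, aeg, bce, bcg, bde, bfg, cdf, cef, deg, dfg

so the chain groups are C_0 ≅ Z^7, C_1 ≅ Z^21, C_2 ≅ Z^14.

Boundary ∂_1: C_1 → C_0 sends each edge [p,q] (with p < q) to q − p.
The 7×21 boundary matrix has rank 6 and Smith normal form diag(1,1,1,1,1,1).

Boundary ∂_2: C_2 → C_1 maps a triangle to the signed sum of its edges. For instance
  ∂cef = ef − cf + ce,
  ∂dfg = fg − dg + df.
The resulting 21×14 matrix has rank 13, and its Smith normal form has invariant factors (1,1,1,1,1,1,1,1,1,1,1,1,1).

From H_k ≅ ker(∂_k) / im(∂_{k+1}) we obtain:

  H_1: rank ker ∂_1 − rank ∂_2 = (21 − 6) − 13 = 2, and the invariant factors of ∂_2 are all 1, so H_1 = Z^2.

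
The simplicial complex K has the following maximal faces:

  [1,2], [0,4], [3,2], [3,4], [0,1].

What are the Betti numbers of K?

We work with the vertex ordering 0 < 1 < 2 < 3 < 4. The simplices of K, each written with vertices in increasing order, are:

  0-simplices (5): [0], [1], [2], [3], [4]
  1-simplices (5): [0,1], [0,4], [1,2], [2,3], [3,4]

so the chain groups are C_0 ≅ Z^5, C_1 ≅ Z^5.

∂_1: C_1 → C_0 is given by ∂[p,q] = [q] − [p].
As a 5×5 matrix over Z this has rank 4, with invariant factors (1,1,1,1).

Computing H_k = (kernel of ∂_k) / (image of ∂_{k+1}):

  H_0: rank C_0 − rank ∂_1 = 5 − 4 = 1, and the invariant factors of ∂_1 are all 1, so H_0 ≅ Z.
  H_1: rank ker ∂_1 − rank ∂_2 = (5 − 4) − 0 = 1, and there is no ∂_2, so H_1 ≅ Z.

As a check, the Euler characteristic is 5 − 5 = 0, which agrees with 1 − 1 = 0.

Hence the Betti numbers are b_0 = 1, b_1 = 1.

b_0 = 1, b_1 = 1.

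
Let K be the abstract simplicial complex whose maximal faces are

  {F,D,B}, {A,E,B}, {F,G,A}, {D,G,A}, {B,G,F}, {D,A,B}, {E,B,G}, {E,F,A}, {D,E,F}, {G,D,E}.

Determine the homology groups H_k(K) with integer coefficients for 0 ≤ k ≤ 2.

We work with the vertex ordering A < B < D < E < F < G. The simplices of K, each written with vertices in increasing order, are:

  0-simplices (6): A, B, D, E, F, G
  1-simplices (15): AB, AD, AE, AF, AG, BD, BE, BF, BG, DE, DF, DG, EF, EG, FG
  2-simplices (10): ABD, ABE, ADG, AEF, AFG, BDF, BEG, BFG, DEF, DEG

so the chain groups are C_0 ≅ Z^6, C_1 ≅ Z^15, C_2 ≅ Z^10.

The boundary map ∂_1: C_1 → C_0 maps an edge to its endpoints' difference, ∂[p,q] = q − p. For instance
  ∂BF = F − B.
The 6×15 boundary matrix has rank 5 and Smith normal form diag(1,1,1,1,1).

∂_2: C_2 → C_1 acts by ∂[p,q,r] = [q,r] − [p,r] + [p,q]. For instance
  ∂BEG = EG − BG + BE,
  ∂ABD = BD − AD + AB.
This gives a 15×10 integer matrix of rank 10; reducing to Smith normal form yields diagonal entries (1,1,1,1,1,1,1,1,1,2).

Reading off H_k = ker ∂_k / im ∂_{k+1}:

  H_0: rank C_0 − rank ∂_1 = 6 − 5 = 1, and the invariant factors of ∂_1 are all 1, so H_0 ≅ Z.
  H_1: rank ker ∂_1 − rank ∂_2 = (15 − 5) − 10 = 0, and ∂_2 has invariant factor 2 > 1, so H_1 ≅ Z/2Z.
  H_2: rank ker ∂_2 − rank ∂_3 = (10 − 10) − 0 = 0, and there is no ∂_3, so H_2 ≅ 0.

(K is a triangulation of the real projective plane RP^2.)

H_0 = Z,  H_1 = Z/2Z,  H_2 = 0.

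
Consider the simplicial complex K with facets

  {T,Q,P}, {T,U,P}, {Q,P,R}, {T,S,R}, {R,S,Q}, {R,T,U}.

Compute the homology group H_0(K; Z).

We work with the vertex ordering P < Q < R < S < T < U. The simplices of K, each written with vertices in increasing order, are:

  0-simplices (6): P, Q, R, S, T, U
  1-simplices (12): PQ, PR, PT, PU, QR, QS, QT, RS, RT, RU, ST, TU
  2-simplices (6): PQR, PQT, PTU, QRS, RST, RTU

Hence C_0 ≅ Z^6, C_1 ≅ Z^12, C_2 ≅ Z^6.

The boundary map ∂_1: C_1 → C_0 is given by ∂[p,q] = [q] − [p].
This gives a 6×12 integer matrix of rank 5; reducing to Smith normal form yields diagonal entries (1,1,1,1,1).

Boundary ∂_2: C_2 → C_1 sends each 2-simplex [p,q,r] to [q,r] − [p,r] + [p,q]. For instance
  ∂QRS = RS − QS + QR,
  ∂PQT = QT − PT + PQ.
This gives a 12×6 integer matrix of rank 6; reducing to Smith normal form yields diagonal entries (1,1,1,1,1,1).

Reading off H_k = ker ∂_k / im ∂_{k+1}:

  H_0: rank C_0 − rank ∂_1 = 6 − 5 = 1, and the invariant factors of ∂_1 are all 1, so H_0 = Z.

(K is a triangulation of the cylinder S^1 x I.)

H_0 = Z.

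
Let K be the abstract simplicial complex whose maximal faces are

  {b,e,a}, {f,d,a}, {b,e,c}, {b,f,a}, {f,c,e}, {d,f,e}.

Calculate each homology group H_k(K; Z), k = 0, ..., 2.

H_0 = Z,  H_1 = Z,  H_2 = 0.

Take the total order a < b < c < d < e < f on the vertex set. Then K (dimension 2) consists of the simplices:

  0-simplices (6): a, b, c, d, e, f
  1-simplices (12): ab, ad, ae, af, bc, be, bf, ce, cf, de, df, ef
  2-simplices (6): abe, abf, adf, bce, cef, def

Hence C_0 ≅ Z^6, C_1 ≅ Z^12, C_2 ≅ Z^6.

The boundary map ∂_1: C_1 → C_0 maps an edge to its endpoints' difference, ∂[p,q] = q − p. For instance
  ∂ef = f − e.
This gives a 6×12 integer matrix of rank 5; reducing to Smith normal form yields diagonal entries (1,1,1,1,1).

Boundary ∂_2: C_2 → C_1 maps a triangle to the signed sum of its edges. For instance
  ∂cef = ef − cf + ce,
  ∂adf = df − af + ad.
As a 12×6 matrix over Z this has rank 6, with invariant factors (1,1,1,1,1,1).

Reading off H_k = ker ∂_k / im ∂_{k+1}:

  H_0: rank C_0 − rank ∂_1 = 6 − 5 = 1, and the invariant factors of ∂_1 are all 1, so H_0 = Z.
  H_1: rank ker ∂_1 − rank ∂_2 = (12 − 5) − 6 = 1, and the invariant factors of ∂_2 are all 1, so H_1 = Z.
  H_2: rank ker ∂_2 − rank ∂_3 = (6 − 6) − 0 = 0, and there is no ∂_3, so H_2 = 0.

As a check, the Euler characteristic is 6 − 12 + 6 = 0, which agrees with 1 − 1 + 0 = 0.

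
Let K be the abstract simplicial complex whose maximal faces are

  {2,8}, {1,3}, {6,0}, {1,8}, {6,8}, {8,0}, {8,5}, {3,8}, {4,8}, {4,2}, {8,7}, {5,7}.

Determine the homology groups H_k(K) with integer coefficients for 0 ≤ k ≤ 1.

Take the total order 0 < 1 < 2 < 3 < 4 < 5 < 6 < 7 < 8 on the vertex set. Then K (dimension 1) consists of the simplices:

  0-simplices (9): [0], [1], [2], [3], [4], [5], [6], [7], [8]
  1-simplices (12): [0,6], [0,8], [1,3], [1,8], [2,4], [2,8], [3,8], [4,8], [5,7], [5,8], [6,8], [7,8]

giving chain groups C_0 ≅ Z^9, C_1 ≅ Z^12.

The boundary map ∂_1: C_1 → C_0 sends each edge [p,q] (with p < q) to q − p.
This gives a 9×12 integer matrix of rank 8; reducing to Smith normal form yields diagonal entries (1,1,1,1,1,1,1,1).

From H_k ≅ ker(∂_k) / im(∂_{k+1}) we obtain:

  H_0: rank C_0 − rank ∂_1 = 9 − 8 = 1, and the invariant factors of ∂_1 are all 1, so H_0 = Z.
  H_1: rank ker ∂_1 − rank ∂_2 = (12 − 8) − 0 = 4, and there is no ∂_2, so H_1 = Z^4.

H_0 ≅ Z,  H_1 ≅ Z^4.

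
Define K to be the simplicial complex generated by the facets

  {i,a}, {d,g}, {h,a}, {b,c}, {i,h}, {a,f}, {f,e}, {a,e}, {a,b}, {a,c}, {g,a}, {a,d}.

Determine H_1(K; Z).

H_1 ≅ Z^4.

Fix the vertex order a < b < c < d < e < f < g < h < i and write every simplex with vertices in increasing order. Then dim K = 1 and the simplices of K are:

  0-simplices (9): a, b, c, d, e, f, g, h, i
  1-simplices (12): ab, ac, ad, ae, af, ag, ah, ai, bc, dg, ef, hi

so the chain groups are C_0 ≅ Z^9, C_1 ≅ Z^12.

The boundary map ∂_1: C_1 → C_0 sends each edge [p,q] (with p < q) to q − p. For instance
  ∂ad = d − a.
As a 9×12 matrix over Z this has rank 8, with invariant factors (1,1,1,1,1,1,1,1).

Reading off H_k = ker ∂_k / im ∂_{k+1}:

  H_1: rank ker ∂_1 − rank ∂_2 = (12 − 8) − 0 = 4, and there is no ∂_2, so H_1 ≅ Z^4.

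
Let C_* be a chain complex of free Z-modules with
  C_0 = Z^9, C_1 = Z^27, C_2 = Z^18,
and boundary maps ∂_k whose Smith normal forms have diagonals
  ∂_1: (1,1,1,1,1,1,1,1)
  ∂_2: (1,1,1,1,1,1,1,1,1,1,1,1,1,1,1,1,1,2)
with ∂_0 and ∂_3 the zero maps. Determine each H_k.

H_0 = Z,  H_1 = Z ⊕ Z_2,  H_2 = 0.

H_0: b_0 = 9 − 0 − 8 = 1; torsion from ∂_1 factors > 1: none. So H_0 = Z.
H_1: b_1 = 27 − 8 − 18 = 1; torsion from ∂_2 factors > 1: [2]. So H_1 = Z ⊕ Z_2.
H_2: b_2 = 18 − 18 − 0 = 0; torsion from ∂_3 factors > 1: none. So H_2 = 0.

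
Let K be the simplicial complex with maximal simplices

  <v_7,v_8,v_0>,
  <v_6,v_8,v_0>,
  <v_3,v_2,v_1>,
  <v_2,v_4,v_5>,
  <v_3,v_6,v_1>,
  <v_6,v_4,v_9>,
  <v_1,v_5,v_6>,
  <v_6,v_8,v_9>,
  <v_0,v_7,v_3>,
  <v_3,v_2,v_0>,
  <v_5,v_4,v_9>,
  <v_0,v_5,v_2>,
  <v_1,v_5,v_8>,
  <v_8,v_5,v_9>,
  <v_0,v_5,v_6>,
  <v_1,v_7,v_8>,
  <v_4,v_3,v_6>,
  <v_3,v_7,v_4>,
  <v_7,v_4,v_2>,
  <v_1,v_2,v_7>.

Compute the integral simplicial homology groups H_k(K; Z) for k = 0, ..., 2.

Order the vertices as v_0 < v_1 < v_2 < v_3 < v_4 < v_5 < v_6 < v_7 < v_8 < v_9. Listing each simplex with vertices in this order, K has dimension 2 with simplices:

  0-simplices (10): [v_0], [v_1], [v_2], [v_3], [v_4], [v_5], [v_6], [v_7], [v_8], [v_9]
  1-simplices (30): (30 of them)
  2-simplices (20): (20 of them)

so the chain groups are C_0 ≅ Z^10, C_1 ≅ Z^30, C_2 ≅ Z^20.

Boundary ∂_1: C_1 → C_0 sends each edge [p,q] (with p < q) to q − p. For instance
  ∂[v_5,v_9] = [v_9] − [v_5].
The resulting 10×30 matrix has rank 9, and its Smith normal form has invariant factors (1,1,1,1,1,1,1,1,1).

Boundary ∂_2: C_2 → C_1 sends each 2-simplex [p,q,r] to [q,r] − [p,r] + [p,q]. For instance
  ∂[v_1,v_5,v_6] = [v_5,v_6] − [v_1,v_6] + [v_1,v_5],
  ∂[v_0,v_7,v_8] = [v_7,v_8] − [v_0,v_8] + [v_0,v_7].
The resulting 30×20 matrix has rank 20, and its Smith normal form has invariant factors (1,1,1,1,1,1,1,1,1,1,1,1,1,1,1,1,1,1,1,2).

From H_k ≅ ker(∂_k) / im(∂_{k+1}) we obtain:

  H_0: rank C_0 − rank ∂_1 = 10 − 9 = 1, and the invariant factors of ∂_1 are all 1, so H_0 ≅ Z.
  H_1: rank ker ∂_1 − rank ∂_2 = (30 − 9) − 20 = 1, and ∂_2 has invariant factor 2 > 1, so H_1 ≅ Z ⊕ Z/2.
  H_2: rank ker ∂_2 − rank ∂_3 = (20 − 20) − 0 = 0, and there is no ∂_3, so H_2 ≅ 0.

H_0 ≅ Z,  H_1 ≅ Z ⊕ Z/2,  H_2 = 0.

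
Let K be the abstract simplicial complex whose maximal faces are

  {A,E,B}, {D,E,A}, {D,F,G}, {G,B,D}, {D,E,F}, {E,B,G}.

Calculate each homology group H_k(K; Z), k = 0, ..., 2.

Fix the vertex order A < B < D < E < F < G and write every simplex with vertices in increasing order. Then dim K = 2 and the simplices of K are:

  0-simplices (6): A, B, D, E, F, G
  1-simplices (12): AB, AD, AE, BD, BE, BG, DE, DF, DG, EF, EG, FG
  2-simplices (6): ABE, ADE, BDG, BEG, DEF, DFG

so the chain groups are C_0 ≅ Z^6, C_1 ≅ Z^12, C_2 ≅ Z^6.

The boundary map ∂_1: C_1 → C_0 is given by ∂[p,q] = [q] − [p]. For instance
  ∂BE = E − B.
This gives a 6×12 integer matrix of rank 5; reducing to Smith normal form yields diagonal entries (1,1,1,1,1).

∂_2: C_2 → C_1 sends each 2-simplex [p,q,r] to [q,r] − [p,r] + [p,q]. For instance
  ∂ADE = DE − AE + AD,
  ∂DEF = EF − DF + DE.
This gives a 12×6 integer matrix of rank 6; reducing to Smith normal form yields diagonal entries (1,1,1,1,1,1).

From H_k ≅ ker(∂_k) / im(∂_{k+1}) we obtain:

  H_0: rank C_0 − rank ∂_1 = 6 − 5 = 1, and the invariant factors of ∂_1 are all 1, so H_0 ≅ Z.
  H_1: rank ker ∂_1 − rank ∂_2 = (12 − 5) − 6 = 1, and the invariant factors of ∂_2 are all 1, so H_1 ≅ Z.
  H_2: rank ker ∂_2 − rank ∂_3 = (6 − 6) − 0 = 0, and there is no ∂_3, so H_2 ≅ 0.

(K is a triangulation of the cylinder S^1 x I.)

H_0 ≅ Z,  H_1 ≅ Z,  H_2 = 0.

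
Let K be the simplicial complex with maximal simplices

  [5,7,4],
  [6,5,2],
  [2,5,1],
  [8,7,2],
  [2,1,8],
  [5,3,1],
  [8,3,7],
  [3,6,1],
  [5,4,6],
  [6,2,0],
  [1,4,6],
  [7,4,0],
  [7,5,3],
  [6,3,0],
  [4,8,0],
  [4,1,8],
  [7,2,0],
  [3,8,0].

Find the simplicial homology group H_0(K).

Order the vertices as 0 < 1 < 2 < 3 < 4 < 5 < 6 < 7 < 8. Listing each simplex with vertices in this order, K has dimension 2 with simplices:

  0-simplices (9): [0], [1], [2], [3], [4], [5], [6], [7], [8]
  1-simplices (27): (27 of them)
  2-simplices (18): [0,2,6], [0,2,7], [0,3,6], [0,3,8], [0,4,7], [0,4,8], [1,2,5], [1,2,8], [1,3,5], [1,3,6], [1,4,6], [1,4,8], [2,5,6], [2,7,8], [3,5,7], [3,7,8], [4,5,6], [4,5,7]

Hence C_0 ≅ Z^9, C_1 ≅ Z^27, C_2 ≅ Z^18.

Boundary ∂_1: C_1 → C_0 maps an edge to its endpoints' difference, ∂[p,q] = q − p. For instance
  ∂[1,4] = [4] − [1].
The 9×27 boundary matrix has rank 8 and Smith normal form diag(1,1,1,1,1,1,1,1).

Boundary ∂_2: C_2 → C_1 sends each 2-simplex [p,q,r] to [q,r] − [p,r] + [p,q]. For instance
  ∂[4,5,6] = [5,6] − [4,6] + [4,5],
  ∂[2,5,6] = [5,6] − [2,6] + [2,5].
The resulting 27×18 matrix has rank 18, and its Smith normal form has invariant factors (1,1,1,1,1,1,1,1,1,1,1,1,1,1,1,1,1,2).

Computing H_k = (kernel of ∂_k) / (image of ∂_{k+1}):

  H_0: rank C_0 − rank ∂_1 = 9 − 8 = 1, and the invariant factors of ∂_1 are all 1, so H_0 = Z.

H_0 ≅ Z.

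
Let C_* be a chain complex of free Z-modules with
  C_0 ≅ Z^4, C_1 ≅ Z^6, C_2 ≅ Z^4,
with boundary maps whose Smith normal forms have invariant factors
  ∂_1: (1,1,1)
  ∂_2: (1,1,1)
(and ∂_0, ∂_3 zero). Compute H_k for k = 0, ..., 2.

H_0 = Z,  H_1 = 0,  H_2 = Z.

H_0: b_0 = 4 − 0 − 3 = 1; torsion from ∂_1 factors > 1: none. So H_0 = Z.
H_1: b_1 = 6 − 3 − 3 = 0; torsion from ∂_2 factors > 1: none. So H_1 = 0.
H_2: b_2 = 4 − 3 − 0 = 1; torsion from ∂_3 factors > 1: none. So H_2 = Z.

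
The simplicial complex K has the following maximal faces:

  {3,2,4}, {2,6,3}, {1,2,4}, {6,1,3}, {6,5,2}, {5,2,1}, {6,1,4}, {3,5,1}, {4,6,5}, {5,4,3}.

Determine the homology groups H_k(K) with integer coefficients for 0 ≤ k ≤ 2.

Take the total order 1 < 2 < 3 < 4 < 5 < 6 on the vertex set. Then K (dimension 2) consists of the simplices:

  0-simplices (6): [1], [2], [3], [4], [5], [6]
  1-simplices (15): [1,2], [1,3], [1,4], [1,5], [1,6], [2,3], [2,4], [2,5], [2,6], [3,4], [3,5], [3,6], [4,5], [4,6], [5,6]
  2-simplices (10): [1,2,4], [1,2,5], [1,3,5], [1,3,6], [1,4,6], [2,3,4], [2,3,6], [2,5,6], [3,4,5], [4,5,6]

so the chain groups are C_0 ≅ Z^6, C_1 ≅ Z^15, C_2 ≅ Z^10.

Boundary ∂_1: C_1 → C_0 sends each edge [p,q] (with p < q) to q − p.
This gives a 6×15 integer matrix of rank 5; reducing to Smith normal form yields diagonal entries (1,1,1,1,1).

∂_2: C_2 → C_1 maps a triangle to the signed sum of its edges. For instance
  ∂[1,3,5] = [3,5] − [1,5] + [1,3],
  ∂[1,2,5] = [2,5] − [1,5] + [1,2].
The resulting 15×10 matrix has rank 10, and its Smith normal form has invariant factors (1,1,1,1,1,1,1,1,1,2).

Reading off H_k = ker ∂_k / im ∂_{k+1}:

  H_0: rank C_0 − rank ∂_1 = 6 − 5 = 1, and the invariant factors of ∂_1 are all 1, so H_0 ≅ Z.
  H_1: rank ker ∂_1 − rank ∂_2 = (15 − 5) − 10 = 0, and ∂_2 has invariant factor 2 > 1, so H_1 ≅ Z/2Z.
  H_2: rank ker ∂_2 − rank ∂_3 = (10 − 10) − 0 = 0, and there is no ∂_3, so H_2 ≅ 0.

H_0 = Z,  H_1 = Z/2Z,  H_2 = 0.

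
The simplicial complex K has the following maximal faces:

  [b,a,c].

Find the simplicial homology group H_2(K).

H_2 ≅ 0.

Take the total order a < b < c on the vertex set. Then K (dimension 2) consists of the simplices:

  0-simplices (3): a, b, c
  1-simplices (3): ab, ac, bc
  2-simplices (1): abc

giving chain groups C_0 ≅ Z^3, C_1 ≅ Z^3, C_2 ≅ Z^1.

Boundary ∂_1: C_1 → C_0 is given by ∂[p,q] = [q] − [p]. For instance
  ∂bc = c − b.
As a 3×3 matrix over Z this has rank 2, with invariant factors (1,1).

The boundary map ∂_2: C_2 → C_1 acts by ∂[p,q,r] = [q,r] − [p,r] + [p,q]. For instance
  ∂abc = bc − ac + ab.
The resulting 3×1 matrix has rank 1, and its Smith normal form has invariant factors (1).

From H_k ≅ ker(∂_k) / im(∂_{k+1}) we obtain:

  H_2: rank ker ∂_2 − rank ∂_3 = (1 − 1) − 0 = 0, and there is no ∂_3, so H_2 = 0.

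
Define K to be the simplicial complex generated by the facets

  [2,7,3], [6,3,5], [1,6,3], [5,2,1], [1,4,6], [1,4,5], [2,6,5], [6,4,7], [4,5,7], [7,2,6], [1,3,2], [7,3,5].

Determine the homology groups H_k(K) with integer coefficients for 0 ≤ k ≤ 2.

H_0 ≅ Z,  H_1 ≅ Z_2,  H_2 = 0.

Take the total order 1 < 2 < 3 < 4 < 5 < 6 < 7 on the vertex set. Then K (dimension 2) consists of the simplices:

  0-simplices (7): [1], [2], [3], [4], [5], [6], [7]
  1-simplices (18): [1,2], [1,3], [1,4], [1,5], [1,6], [2,3], [2,5], [2,6], [2,7], [3,5], [3,6], [3,7], [4,5], [4,6], [4,7], [5,6], [5,7], [6,7]
  2-simplices (12): [1,2,3], [1,2,5], [1,3,6], [1,4,5], [1,4,6], [2,3,7], [2,5,6], [2,6,7], [3,5,6], [3,5,7], [4,5,7], [4,6,7]

Hence C_0 ≅ Z^7, C_1 ≅ Z^18, C_2 ≅ Z^12.

Boundary ∂_1: C_1 → C_0 sends each edge [p,q] (with p < q) to q − p.
The resulting 7×18 matrix has rank 6, and its Smith normal form has invariant factors (1,1,1,1,1,1).

The boundary map ∂_2: C_2 → C_1 maps a triangle to the signed sum of its edges. For instance
  ∂[4,6,7] = [6,7] − [4,7] + [4,6],
  ∂[4,5,7] = [5,7] − [4,7] + [4,5].
The resulting 18×12 matrix has rank 12, and its Smith normal form has invariant factors (1,1,1,1,1,1,1,1,1,1,1,2).

Computing H_k = (kernel of ∂_k) / (image of ∂_{k+1}):

  H_0: rank C_0 − rank ∂_1 = 7 − 6 = 1, and the invariant factors of ∂_1 are all 1, so H_0 = Z.
  H_1: rank ker ∂_1 − rank ∂_2 = (18 − 6) − 12 = 0, and ∂_2 has invariant factor 2 > 1, so H_1 = Z_2.
  H_2: rank ker ∂_2 − rank ∂_3 = (12 − 12) − 0 = 0, and there is no ∂_3, so H_2 = 0.

(K is a triangulation of the real projective plane RP^2.)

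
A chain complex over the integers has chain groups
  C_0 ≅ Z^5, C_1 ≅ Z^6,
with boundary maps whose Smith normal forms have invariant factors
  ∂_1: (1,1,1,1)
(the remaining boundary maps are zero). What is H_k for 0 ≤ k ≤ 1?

H_0 = Z,  H_1 = Z^2.

H_0: b_0 = 5 − 0 − 4 = 1; torsion from ∂_1 factors > 1: none. So H_0 = Z.
H_1: b_1 = 6 − 4 − 0 = 2; torsion from ∂_2 factors > 1: none. So H_1 = Z^2.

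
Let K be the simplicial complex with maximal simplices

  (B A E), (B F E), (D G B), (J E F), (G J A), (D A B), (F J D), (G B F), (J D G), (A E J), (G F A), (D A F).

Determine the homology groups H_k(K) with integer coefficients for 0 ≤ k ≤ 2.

We work with the vertex ordering A < B < D < E < F < G < J. The simplices of K, each written with vertices in increasing order, are:

  0-simplices (7): A, B, D, E, F, G, J
  1-simplices (18): AB, AD, AE, AF, AG, AJ, BD, BE, BF, BG, DF, DG, DJ, EF, EJ, FG, FJ, GJ
  2-simplices (12): ABD, ABE, ADF, AEJ, AFG, AGJ, BDG, BEF, BFG, DFJ, DGJ, EFJ

Hence C_0 ≅ Z^7, C_1 ≅ Z^18, C_2 ≅ Z^12.

The boundary map ∂_1: C_1 → C_0 maps an edge to its endpoints' difference, ∂[p,q] = q − p.
The resulting 7×18 matrix has rank 6, and its Smith normal form has invariant factors (1,1,1,1,1,1).

∂_2: C_2 → C_1 acts by ∂[p,q,r] = [q,r] − [p,r] + [p,q]. For instance
  ∂ABE = BE − AE + AB,
  ∂DFJ = FJ − DJ + DF.
The 18×12 boundary matrix has rank 12 and Smith normal form diag(1,1,1,1,1,1,1,1,1,1,1,2).

From H_k ≅ ker(∂_k) / im(∂_{k+1}) we obtain:

  H_0: rank C_0 − rank ∂_1 = 7 − 6 = 1, and the invariant factors of ∂_1 are all 1, so H_0 = Z.
  H_1: rank ker ∂_1 − rank ∂_2 = (18 − 6) − 12 = 0, and ∂_2 has invariant factor 2 > 1, so H_1 = Z/2.
  H_2: rank ker ∂_2 − rank ∂_3 = (12 − 12) − 0 = 0, and there is no ∂_3, so H_2 = 0.

As a check, the Euler characteristic is 7 − 18 + 12 = 1, which agrees with 1 − 0 + 0 = 1.
(K is a triangulation of the real projective plane RP^2.)

H_0 ≅ Z,  H_1 ≅ Z/2,  H_2 = 0.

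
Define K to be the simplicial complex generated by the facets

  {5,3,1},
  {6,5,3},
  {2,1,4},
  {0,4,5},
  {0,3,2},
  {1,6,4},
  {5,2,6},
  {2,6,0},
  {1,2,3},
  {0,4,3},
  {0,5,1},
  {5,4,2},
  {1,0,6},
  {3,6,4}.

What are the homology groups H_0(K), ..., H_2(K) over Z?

Order the vertices as 0 < 1 < 2 < 3 < 4 < 5 < 6. Listing each simplex with vertices in this order, K has dimension 2 with simplices:

  0-simplices (7): [0], [1], [2], [3], [4], [5], [6]
  1-simplices (21): [0,1], [0,2], [0,3], [0,4], [0,5], [0,6], [1,2], [1,3], [1,4], [1,5], [1,6], [2,3], [2,4], [2,5], [2,6], [3,4], [3,5], [3,6], [4,5], [4,6], [5,6]
  2-simplices (14): [0,1,5], [0,1,6], [0,2,3], [0,2,6], [0,3,4], [0,4,5], [1,2,3], [1,2,4], [1,3,5], [1,4,6], [2,4,5], [2,5,6], [3,4,6], [3,5,6]

giving chain groups C_0 ≅ Z^7, C_1 ≅ Z^21, C_2 ≅ Z^14.

∂_1: C_1 → C_0 maps an edge to its endpoints' difference, ∂[p,q] = q − p. For instance
  ∂[4,5] = [5] − [4].
This gives a 7×21 integer matrix of rank 6; reducing to Smith normal form yields diagonal entries (1,1,1,1,1,1).

∂_2: C_2 → C_1 sends each 2-simplex [p,q,r] to [q,r] − [p,r] + [p,q]. For instance
  ∂[0,2,6] = [2,6] − [0,6] + [0,2],
  ∂[1,2,4] = [2,4] − [1,4] + [1,2].
As a 21×14 matrix over Z this has rank 13, with invariant factors (1,1,1,1,1,1,1,1,1,1,1,1,1).

Computing H_k = (kernel of ∂_k) / (image of ∂_{k+1}):

  H_0: rank C_0 − rank ∂_1 = 7 − 6 = 1, and the invariant factors of ∂_1 are all 1, so H_0 ≅ Z.
  H_1: rank ker ∂_1 − rank ∂_2 = (21 − 6) − 13 = 2, and the invariant factors of ∂_2 are all 1, so H_1 ≅ Z^2.
  H_2: rank ker ∂_2 − rank ∂_3 = (14 − 13) − 0 = 1, and there is no ∂_3, so H_2 ≅ Z.

As a check, the Euler characteristic is 7 − 21 + 14 = 0, which agrees with 1 − 2 + 1 = 0.

H_0 = Z,  H_1 = Z^2,  H_2 = Z.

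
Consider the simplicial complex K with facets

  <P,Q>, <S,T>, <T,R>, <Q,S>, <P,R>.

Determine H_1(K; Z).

Take the total order P < Q < R < S < T on the vertex set. Then K (dimension 1) consists of the simplices:

  0-simplices (5): P, Q, R, S, T
  1-simplices (5): PQ, PR, QS, RT, ST

giving chain groups C_0 ≅ Z^5, C_1 ≅ Z^5.

Boundary ∂_1: C_1 → C_0 sends each edge [p,q] (with p < q) to q − p. For instance
  ∂PR = R − P.
This gives a 5×5 integer matrix of rank 4; reducing to Smith normal form yields diagonal entries (1,1,1,1).

Computing H_k = (kernel of ∂_k) / (image of ∂_{k+1}):

  H_1: rank ker ∂_1 − rank ∂_2 = (5 − 4) − 0 = 1, and there is no ∂_2, so H_1 ≅ Z.

H_1 = Z.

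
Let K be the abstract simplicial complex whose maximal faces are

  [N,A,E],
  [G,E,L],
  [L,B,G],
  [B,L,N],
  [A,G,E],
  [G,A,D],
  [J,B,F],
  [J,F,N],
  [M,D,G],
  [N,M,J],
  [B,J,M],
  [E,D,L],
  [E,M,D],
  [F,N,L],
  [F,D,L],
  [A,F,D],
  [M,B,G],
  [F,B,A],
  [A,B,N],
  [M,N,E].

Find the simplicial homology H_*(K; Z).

H_0 ≅ Z,  H_1 ≅ Z ⊕ Z/2Z,  H_2 = 0.

Take the total order A < B < D < E < F < G < J < L < M < N on the vertex set. Then K (dimension 2) consists of the simplices:

  0-simplices (10): A, B, D, E, F, G, J, L, M, N
  1-simplices (30): AB, AD, AE, AF, AG, AN, BF, BG, BJ, BL, BM, BN, DE, DF, DG, DL, DM, EG, EL, EM, EN, FJ, FL, FN, GL, GM, JM, JN, LN, MN
  2-simplices (20): ABF, ABN, ADF, ADG, AEG, AEN, BFJ, BGL, BGM, BJM, BLN, DEL, DEM, DFL, DGM, EGL, EMN, FJN, FLN, JMN

Hence C_0 ≅ Z^10, C_1 ≅ Z^30, C_2 ≅ Z^20.

The boundary map ∂_1: C_1 → C_0 maps an edge to its endpoints' difference, ∂[p,q] = q − p. For instance
  ∂BN = N − B.
The 10×30 boundary matrix has rank 9 and Smith normal form diag(1,1,1,1,1,1,1,1,1).

Boundary ∂_2: C_2 → C_1 maps a triangle to the signed sum of its edges. For instance
  ∂DFL = FL − DL + DF,
  ∂JMN = MN − JN + JM.
The resulting 30×20 matrix has rank 20, and its Smith normal form has invariant factors (1,1,1,1,1,1,1,1,1,1,1,1,1,1,1,1,1,1,1,2).

Computing H_k = (kernel of ∂_k) / (image of ∂_{k+1}):

  H_0: rank C_0 − rank ∂_1 = 10 − 9 = 1, and the invariant factors of ∂_1 are all 1, so H_0 = Z.
  H_1: rank ker ∂_1 − rank ∂_2 = (30 − 9) − 20 = 1, and ∂_2 has invariant factor 2 > 1, so H_1 = Z ⊕ Z/2Z.
  H_2: rank ker ∂_2 − rank ∂_3 = (20 − 20) − 0 = 0, and there is no ∂_3, so H_2 = 0.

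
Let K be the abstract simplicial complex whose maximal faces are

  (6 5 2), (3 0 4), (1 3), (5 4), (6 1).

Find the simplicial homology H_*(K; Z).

We work with the vertex ordering 0 < 1 < 2 < 3 < 4 < 5 < 6. The simplices of K, each written with vertices in increasing order, are:

  0-simplices (7): [0], [1], [2], [3], [4], [5], [6]
  1-simplices (9): [0,3], [0,4], [1,3], [1,6], [2,5], [2,6], [3,4], [4,5], [5,6]
  2-simplices (2): [0,3,4], [2,5,6]

so the chain groups are C_0 ≅ Z^7, C_1 ≅ Z^9, C_2 ≅ Z^2.

The boundary map ∂_1: C_1 → C_0 maps an edge to its endpoints' difference, ∂[p,q] = q − p. For instance
  ∂[2,5] = [5] − [2].
The 7×9 boundary matrix has rank 6 and Smith normal form diag(1,1,1,1,1,1).

The boundary map ∂_2: C_2 → C_1 maps a triangle to the signed sum of its edges. For instance
  ∂[2,5,6] = [5,6] − [2,6] + [2,5],
  ∂[0,3,4] = [3,4] − [0,4] + [0,3].
The 9×2 boundary matrix has rank 2 and Smith normal form diag(1,1).

Now H_k = ker ∂_k / im ∂_{k+1}, so:

  H_0: rank C_0 − rank ∂_1 = 7 − 6 = 1, and the invariant factors of ∂_1 are all 1, so H_0 ≅ Z.
  H_1: rank ker ∂_1 − rank ∂_2 = (9 − 6) − 2 = 1, and the invariant factors of ∂_2 are all 1, so H_1 ≅ Z.
  H_2: rank ker ∂_2 − rank ∂_3 = (2 − 2) − 0 = 0, and there is no ∂_3, so H_2 ≅ 0.

H_0 ≅ Z,  H_1 ≅ Z,  H_2 = 0.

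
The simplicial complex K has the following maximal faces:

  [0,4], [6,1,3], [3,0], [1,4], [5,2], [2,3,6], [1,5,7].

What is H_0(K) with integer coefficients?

Fix the vertex order 0 < 1 < 2 < 3 < 4 < 5 < 6 < 7 and write every simplex with vertices in increasing order. Then dim K = 2 and the simplices of K are:

  0-simplices (8): [0], [1], [2], [3], [4], [5], [6], [7]
  1-simplices (12): [0,3], [0,4], [1,3], [1,4], [1,5], [1,6], [1,7], [2,3], [2,5], [2,6], [3,6], [5,7]
  2-simplices (3): [1,3,6], [1,5,7], [2,3,6]

giving chain groups C_0 ≅ Z^8, C_1 ≅ Z^12, C_2 ≅ Z^3.

The boundary map ∂_1: C_1 → C_0 sends each edge [p,q] (with p < q) to q − p. For instance
  ∂[1,4] = [4] − [1].
This gives a 8×12 integer matrix of rank 7; reducing to Smith normal form yields diagonal entries (1,1,1,1,1,1,1).

Boundary ∂_2: C_2 → C_1 maps a triangle to the signed sum of its edges. For instance
  ∂[1,3,6] = [3,6] − [1,6] + [1,3],
  ∂[2,3,6] = [3,6] − [2,6] + [2,3].
The 12×3 boundary matrix has rank 3 and Smith normal form diag(1,1,1).

Reading off H_k = ker ∂_k / im ∂_{k+1}:

  H_0: rank C_0 − rank ∂_1 = 8 − 7 = 1, and the invariant factors of ∂_1 are all 1, so H_0 ≅ Z.

H_0 ≅ Z.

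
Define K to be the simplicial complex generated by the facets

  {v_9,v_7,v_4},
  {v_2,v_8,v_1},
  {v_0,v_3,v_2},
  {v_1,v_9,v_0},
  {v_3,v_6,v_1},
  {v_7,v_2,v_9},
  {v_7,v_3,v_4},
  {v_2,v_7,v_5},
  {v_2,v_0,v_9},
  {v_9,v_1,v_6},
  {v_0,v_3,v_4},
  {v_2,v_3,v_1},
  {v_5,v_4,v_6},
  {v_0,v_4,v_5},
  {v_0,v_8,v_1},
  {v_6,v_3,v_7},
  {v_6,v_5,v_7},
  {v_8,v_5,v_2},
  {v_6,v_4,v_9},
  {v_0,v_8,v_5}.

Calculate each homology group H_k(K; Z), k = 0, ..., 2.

Take the total order v_0 < v_1 < v_2 < v_3 < v_4 < v_5 < v_6 < v_7 < v_8 < v_9 on the vertex set. Then K (dimension 2) consists of the simplices:

  0-simplices (10): [v_0], [v_1], [v_2], [v_3], [v_4], [v_5], [v_6], [v_7], [v_8], [v_9]
  1-simplices (30): (30 of them)
  2-simplices (20): (20 of them)

so the chain groups are C_0 ≅ Z^10, C_1 ≅ Z^30, C_2 ≅ Z^20.

Boundary ∂_1: C_1 → C_0 maps an edge to its endpoints' difference, ∂[p,q] = q − p.
This gives a 10×30 integer matrix of rank 9; reducing to Smith normal form yields diagonal entries (1,1,1,1,1,1,1,1,1).

Boundary ∂_2: C_2 → C_1 maps a triangle to the signed sum of its edges. For instance
  ∂[v_3,v_6,v_7] = [v_6,v_7] − [v_3,v_7] + [v_3,v_6],
  ∂[v_1,v_2,v_8] = [v_2,v_8] − [v_1,v_8] + [v_1,v_2].
This gives a 30×20 integer matrix of rank 20; reducing to Smith normal form yields diagonal entries (1,1,1,1,1,1,1,1,1,1,1,1,1,1,1,1,1,1,1,2).

From H_k ≅ ker(∂_k) / im(∂_{k+1}) we obtain:

  H_0: rank C_0 − rank ∂_1 = 10 − 9 = 1, and the invariant factors of ∂_1 are all 1, so H_0 = Z.
  H_1: rank ker ∂_1 − rank ∂_2 = (30 − 9) − 20 = 1, and ∂_2 has invariant factor 2 > 1, so H_1 = Z ⊕ Z_2.
  H_2: rank ker ∂_2 − rank ∂_3 = (20 − 20) − 0 = 0, and there is no ∂_3, so H_2 = 0.

(K is a triangulation of the Klein bottle.)

H_0 ≅ Z,  H_1 ≅ Z ⊕ Z_2,  H_2 = 0.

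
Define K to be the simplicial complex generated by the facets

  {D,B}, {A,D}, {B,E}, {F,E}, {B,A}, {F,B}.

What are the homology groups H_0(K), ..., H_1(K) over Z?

K has 5 vertices, 6 edges.
rank ∂_0 = 0, rank ∂_1 = 4 ⇒ b_0 = 5 − 0 − 4 = 1; all invariant factors of ∂_1 are 1 so no torsion. So H_0 = Z.
rank ∂_1 = 4, rank ∂_2 = 0 ⇒ b_1 = 6 − 4 − 0 = 2. So H_1 = Z^2.

H_0 = Z,  H_1 = Z^2.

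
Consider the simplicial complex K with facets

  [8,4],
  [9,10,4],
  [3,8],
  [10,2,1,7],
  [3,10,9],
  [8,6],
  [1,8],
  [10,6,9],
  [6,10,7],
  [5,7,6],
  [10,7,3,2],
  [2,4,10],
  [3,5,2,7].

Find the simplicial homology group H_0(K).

H_0 = Z.

Order the vertices as 1 < 2 < 3 < 4 < 5 < 6 < 7 < 8 < 9 < 10. Listing each simplex with vertices in this order, K has dimension 3 with simplices:

  0-simplices (10): [1], [2], [3], [4], [5], [6], [7], [8], [9], [10]
  1-simplices (25): (25 of them)
  2-simplices (16): [1,2,7], [1,2,10], [1,7,10], [2,3,5], [2,3,7], [2,3,10], [2,4,10], [2,5,7], [2,7,10], [3,5,7], [3,7,10], [3,9,10], [4,9,10], [5,6,7], [6,7,10], [6,9,10]
  3-simplices (3): [1,2,7,10], [2,3,5,7], [2,3,7,10]

Hence C_0 ≅ Z^10, C_1 ≅ Z^25, C_2 ≅ Z^16, C_3 ≅ Z^3.

The boundary map ∂_1: C_1 → C_0 sends each edge [p,q] (with p < q) to q − p.
The 10×25 boundary matrix has rank 9 and Smith normal form diag(1,1,1,1,1,1,1,1,1).

Boundary ∂_2: C_2 → C_1 maps a triangle to the signed sum of its edges. For instance
  ∂[2,3,5] = [3,5] − [2,5] + [2,3],
  ∂[2,4,10] = [4,10] − [2,10] + [2,4].
The 25×16 boundary matrix has rank 13 and Smith normal form diag(1,1,1,1,1,1,1,1,1,1,1,1,1).

∂_3: C_3 → C_2 sends each 3-simplex σ to the alternating sum Σ_i (−1)^i (σ with its i-th vertex removed). For instance
  ∂[2,3,7,10] = [3,7,10] − [2,7,10] + [2,3,10] − [2,3,7],
  ∂[2,3,5,7] = [3,5,7] − [2,5,7] + [2,3,7] − [2,3,5].
The resulting 16×3 matrix has rank 3, and its Smith normal form has invariant factors (1,1,1).

Reading off H_k = ker ∂_k / im ∂_{k+1}:

  H_0: rank C_0 − rank ∂_1 = 10 − 9 = 1, and the invariant factors of ∂_1 are all 1, so H_0 ≅ Z.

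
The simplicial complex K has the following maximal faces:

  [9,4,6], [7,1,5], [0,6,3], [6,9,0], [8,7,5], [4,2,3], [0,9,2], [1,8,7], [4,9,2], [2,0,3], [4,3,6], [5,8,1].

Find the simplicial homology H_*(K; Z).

Order the vertices as 0 < 1 < 2 < 3 < 4 < 5 < 6 < 7 < 8 < 9. Listing each simplex with vertices in this order, K has dimension 2 with simplices:

  0-simplices (10): [0], [1], [2], [3], [4], [5], [6], [7], [8], [9]
  1-simplices (18): [0,2], [0,3], [0,6], [0,9], [1,5], [1,7], [1,8], [2,3], [2,4], [2,9], [3,4], [3,6], [4,6], [4,9], [5,7], [5,8], [6,9], [7,8]
  2-simplices (12): [0,2,3], [0,2,9], [0,3,6], [0,6,9], [1,5,7], [1,5,8], [1,7,8], [2,3,4], [2,4,9], [3,4,6], [4,6,9], [5,7,8]

so the chain groups are C_0 ≅ Z^10, C_1 ≅ Z^18, C_2 ≅ Z^12.

Boundary ∂_1: C_1 → C_0 is given by ∂[p,q] = [q] − [p]. For instance
  ∂[2,9] = [9] − [2].
This gives a 10×18 integer matrix of rank 8; reducing to Smith normal form yields diagonal entries (1,1,1,1,1,1,1,1).

Boundary ∂_2: C_2 → C_1 sends each 2-simplex [p,q,r] to [q,r] − [p,r] + [p,q]. For instance
  ∂[4,6,9] = [6,9] − [4,9] + [4,6],
  ∂[0,6,9] = [6,9] − [0,9] + [0,6].
This gives a 18×12 integer matrix of rank 10; reducing to Smith normal form yields diagonal entries (1,1,1,1,1,1,1,1,1,1).

Reading off H_k = ker ∂_k / im ∂_{k+1}:

  H_0: rank C_0 − rank ∂_1 = 10 − 8 = 2, and the invariant factors of ∂_1 are all 1, so H_0 = Z^2.
  H_1: rank ker ∂_1 − rank ∂_2 = (18 − 8) − 10 = 0, and the invariant factors of ∂_2 are all 1, so H_1 = 0.
  H_2: rank ker ∂_2 − rank ∂_3 = (12 − 10) − 0 = 2, and there is no ∂_3, so H_2 = Z^2.

H_0 = Z^2,  H_1 = 0,  H_2 = Z^2.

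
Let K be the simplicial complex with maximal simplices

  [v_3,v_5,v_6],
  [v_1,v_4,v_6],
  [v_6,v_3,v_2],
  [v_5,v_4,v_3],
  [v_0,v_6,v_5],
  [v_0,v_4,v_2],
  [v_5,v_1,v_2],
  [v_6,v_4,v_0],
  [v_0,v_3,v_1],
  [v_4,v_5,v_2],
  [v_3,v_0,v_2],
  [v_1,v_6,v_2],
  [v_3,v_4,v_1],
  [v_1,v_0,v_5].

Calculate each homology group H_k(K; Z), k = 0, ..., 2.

K has 7 vertices, 21 edges, 14 triangles.
rank ∂_0 = 0, rank ∂_1 = 6 ⇒ b_0 = 7 − 0 − 6 = 1; all invariant factors of ∂_1 are 1 so no torsion. So H_0 = Z.
rank ∂_1 = 6, rank ∂_2 = 13 ⇒ b_1 = 21 − 6 − 13 = 2; all invariant factors of ∂_2 are 1 so no torsion. So H_1 = Z^2.
rank ∂_2 = 13, rank ∂_3 = 0 ⇒ b_2 = 14 − 13 − 0 = 1. So H_2 = Z.

H_0 = Z,  H_1 = Z^2,  H_2 = Z.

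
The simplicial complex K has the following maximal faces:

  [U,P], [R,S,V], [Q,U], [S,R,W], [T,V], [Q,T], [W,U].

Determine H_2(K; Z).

H_2 ≅ 0.

Take the total order P < Q < R < S < T < U < V < W on the vertex set. Then K (dimension 2) consists of the simplices:

  0-simplices (8): P, Q, R, S, T, U, V, W
  1-simplices (10): PU, QT, QU, RS, RV, RW, SV, SW, TV, UW
  2-simplices (2): RSV, RSW

giving chain groups C_0 ≅ Z^8, C_1 ≅ Z^10, C_2 ≅ Z^2.

Boundary ∂_1: C_1 → C_0 is given by ∂[p,q] = [q] − [p]. For instance
  ∂TV = V − T.
The resulting 8×10 matrix has rank 7, and its Smith normal form has invariant factors (1,1,1,1,1,1,1).

Boundary ∂_2: C_2 → C_1 maps a triangle to the signed sum of its edges. For instance
  ∂RSV = SV − RV + RS,
  ∂RSW = SW − RW + RS.
This gives a 10×2 integer matrix of rank 2; reducing to Smith normal form yields diagonal entries (1,1).

Now H_k = ker ∂_k / im ∂_{k+1}, so:

  H_2: rank ker ∂_2 − rank ∂_3 = (2 − 2) − 0 = 0, and there is no ∂_3, so H_2 ≅ 0.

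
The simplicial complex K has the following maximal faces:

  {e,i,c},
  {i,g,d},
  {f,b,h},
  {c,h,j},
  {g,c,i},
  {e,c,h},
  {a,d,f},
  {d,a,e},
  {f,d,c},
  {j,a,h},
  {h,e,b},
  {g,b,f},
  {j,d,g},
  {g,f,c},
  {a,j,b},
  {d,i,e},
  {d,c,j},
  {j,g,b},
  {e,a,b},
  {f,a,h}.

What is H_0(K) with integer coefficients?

Order the vertices as a < b < c < d < e < f < g < h < i < j. Listing each simplex with vertices in this order, K has dimension 2 with simplices:

  0-simplices (10): a, b, c, d, e, f, g, h, i, j
  1-simplices (30): ab, ad, ae, af, ah, aj, be, bf, bg, bh, bj, cd, ce, cf, cg, ch, ci, cj, de, df, dg, di, dj, eh, ei, fg, fh, gi, gj, hj
  2-simplices (20): abe, abj, ade, adf, afh, ahj, beh, bfg, bfh, bgj, cdf, cdj, ceh, cei, cfg, cgi, chj, dei, dgi, dgj

Hence C_0 ≅ Z^10, C_1 ≅ Z^30, C_2 ≅ Z^20.

∂_1: C_1 → C_0 sends each edge [p,q] (with p < q) to q − p. For instance
  ∂ab = b − a.
The resulting 10×30 matrix has rank 9, and its Smith normal form has invariant factors (1,1,1,1,1,1,1,1,1).

Boundary ∂_2: C_2 → C_1 maps a triangle to the signed sum of its edges. For instance
  ∂bgj = gj − bj + bg,
  ∂cei = ei − ci + ce.
As a 30×20 matrix over Z this has rank 20, with invariant factors (1,1,1,1,1,1,1,1,1,1,1,1,1,1,1,1,1,1,1,2).

From H_k ≅ ker(∂_k) / im(∂_{k+1}) we obtain:

  H_0: rank C_0 − rank ∂_1 = 10 − 9 = 1, and the invariant factors of ∂_1 are all 1, so H_0 = Z.

H_0 ≅ Z.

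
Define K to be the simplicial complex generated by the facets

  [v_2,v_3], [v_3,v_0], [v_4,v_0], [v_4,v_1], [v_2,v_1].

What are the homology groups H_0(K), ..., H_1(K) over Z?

We work with the vertex ordering v_0 < v_1 < v_2 < v_3 < v_4. The simplices of K, each written with vertices in increasing order, are:

  0-simplices (5): [v_0], [v_1], [v_2], [v_3], [v_4]
  1-simplices (5): [v_0,v_3], [v_0,v_4], [v_1,v_2], [v_1,v_4], [v_2,v_3]

Hence C_0 ≅ Z^5, C_1 ≅ Z^5.

The boundary map ∂_1: C_1 → C_0 is given by ∂[p,q] = [q] − [p]. For instance
  ∂[v_0,v_3] = [v_3] − [v_0].
As a 5×5 matrix over Z this has rank 4, with invariant factors (1,1,1,1).

From H_k ≅ ker(∂_k) / im(∂_{k+1}) we obtain:

  H_0: rank C_0 − rank ∂_1 = 5 − 4 = 1, and the invariant factors of ∂_1 are all 1, so H_0 ≅ Z.
  H_1: rank ker ∂_1 − rank ∂_2 = (5 − 4) − 0 = 1, and there is no ∂_2, so H_1 ≅ Z.

As a check, the Euler characteristic is 5 − 5 = 0, which agrees with 1 − 1 = 0.

H_0 = Z,  H_1 = Z.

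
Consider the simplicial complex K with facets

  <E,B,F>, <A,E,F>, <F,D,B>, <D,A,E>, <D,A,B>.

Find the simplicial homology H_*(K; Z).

H_0 ≅ Z,  H_1 ≅ Z,  H_2 = 0.

Fix the vertex order A < B < D < E < F and write every simplex with vertices in increasing order. Then dim K = 2 and the simplices of K are:

  0-simplices (5): A, B, D, E, F
  1-simplices (10): AB, AD, AE, AF, BD, BE, BF, DE, DF, EF
  2-simplices (5): ABD, ADE, AEF, BDF, BEF

so the chain groups are C_0 ≅ Z^5, C_1 ≅ Z^10, C_2 ≅ Z^5.

∂_1: C_1 → C_0 maps an edge to its endpoints' difference, ∂[p,q] = q − p.
As a 5×10 matrix over Z this has rank 4, with invariant factors (1,1,1,1).

The boundary map ∂_2: C_2 → C_1 sends each 2-simplex [p,q,r] to [q,r] − [p,r] + [p,q]. For instance
  ∂BDF = DF − BF + BD,
  ∂ABD = BD − AD + AB.
As a 10×5 matrix over Z this has rank 5, with invariant factors (1,1,1,1,1).

Reading off H_k = ker ∂_k / im ∂_{k+1}:

  H_0: rank C_0 − rank ∂_1 = 5 − 4 = 1, and the invariant factors of ∂_1 are all 1, so H_0 = Z.
  H_1: rank ker ∂_1 − rank ∂_2 = (10 − 4) − 5 = 1, and the invariant factors of ∂_2 are all 1, so H_1 = Z.
  H_2: rank ker ∂_2 − rank ∂_3 = (5 − 5) − 0 = 0, and there is no ∂_3, so H_2 = 0.

As a check, the Euler characteristic is 5 − 10 + 5 = 0, which agrees with 1 − 1 + 0 = 0.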